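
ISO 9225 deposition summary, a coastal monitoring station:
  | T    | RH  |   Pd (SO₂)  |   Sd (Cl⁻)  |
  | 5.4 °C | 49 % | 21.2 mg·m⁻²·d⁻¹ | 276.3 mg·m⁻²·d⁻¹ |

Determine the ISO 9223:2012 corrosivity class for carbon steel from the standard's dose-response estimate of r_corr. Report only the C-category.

C3

carbon steel: T≤10 °C ⇒ hinge +0.150·(5.4−10) = -0.6900
  SO₂ term: 1.77·21.2^0.52·exp(0.02·49-0.6900) = 11.58
  Cl⁻ term: 0.102·276.3^0.62·exp(0.033·49+0.04·5.4) = 20.81
  r_corr = 11.58 + 20.81 = 32.39 μm/a
Category bounds: 25…50 μm/a bracket r_corr ⇒ C3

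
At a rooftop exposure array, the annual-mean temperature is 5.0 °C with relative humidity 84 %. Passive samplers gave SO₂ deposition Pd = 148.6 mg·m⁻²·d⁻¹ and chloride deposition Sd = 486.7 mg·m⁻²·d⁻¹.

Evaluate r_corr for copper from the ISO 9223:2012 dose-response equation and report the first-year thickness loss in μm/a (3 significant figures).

r_corr = 2.90 μm/a

copper: f(T) = +0.126·(T−10) [T≤10 °C] = -0.6300
  SO₂ term: 0.0053·148.6^0.26·exp(0.059·84-0.6300) = 1.471
  Sd branch = 0.01025·Sd^0.27·e^(0.036·RH+0.049·T) = 1.432 μm/a
  r_corr = 1.471 + 1.432 = 2.904 μm/a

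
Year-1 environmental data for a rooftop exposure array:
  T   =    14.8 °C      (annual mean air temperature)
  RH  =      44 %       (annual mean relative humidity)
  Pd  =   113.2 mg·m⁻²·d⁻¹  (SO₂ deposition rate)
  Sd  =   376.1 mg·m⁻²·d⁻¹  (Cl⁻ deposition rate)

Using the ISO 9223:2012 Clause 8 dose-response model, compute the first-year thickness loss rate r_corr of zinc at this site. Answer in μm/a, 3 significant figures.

r_corr = 3.13 μm/a

zinc: temperature factor f = -0.071·(4.8) = -0.3408
  SO₂ term: 0.0129·113.2^0.44·exp(0.046·44-0.3408) = 0.5563
  Cl⁻ term: 0.0175·376.1^0.57·exp(0.008·44+0.085·14.8) = 2.571
  r_corr = 0.5563 + 2.571 = 3.128 μm/a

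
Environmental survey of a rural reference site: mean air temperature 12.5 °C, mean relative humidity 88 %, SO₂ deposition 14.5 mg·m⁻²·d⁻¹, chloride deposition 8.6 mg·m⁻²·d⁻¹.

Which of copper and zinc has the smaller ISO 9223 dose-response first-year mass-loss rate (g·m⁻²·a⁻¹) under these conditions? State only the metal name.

copper: T>10 °C ⇒ hinge -0.080·(12.5−10) = -0.2000
  SO₂ term: 0.0053·14.5^0.26·exp(0.059·88-0.2000) = 1.564
  Sd branch = 0.01025·Sd^0.27·e^(0.036·RH+0.049·T) = 0.8033 μm/a
  sum: 1.564 + 0.8033 → r_corr = 2.367 μm/a
  mass loss = 2.367 μm/a × 8.96 g/cm³ = 21.21 g·m⁻²·a⁻¹
zinc: temperature factor f = -0.071·(2.5) = -0.1775
  Pd branch = 0.0129·Pd^0.44·e^(0.046·RH+f) = 2.007 μm/a
  Sd branch = 0.0175·Sd^0.57·e^(0.008·RH+0.085·T) = 0.349 μm/a
  sum: 2.007 + 0.349 → r_corr = 2.356 μm/a
  mass loss = 2.356 μm/a × 7.14 g/cm³ = 16.82 g·m⁻²·a⁻¹
Ordering by g·m⁻²·a⁻¹: copper (21.2) > zinc (16.8)

zinc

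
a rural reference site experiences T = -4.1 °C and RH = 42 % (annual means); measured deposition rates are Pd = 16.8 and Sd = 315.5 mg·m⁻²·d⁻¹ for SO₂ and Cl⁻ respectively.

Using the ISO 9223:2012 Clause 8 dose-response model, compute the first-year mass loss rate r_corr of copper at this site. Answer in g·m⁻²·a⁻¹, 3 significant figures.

r_corr = 1.81 g·m⁻²·a⁻¹

copper: f(T) = +0.126·(T−10) [T≤10 °C] = -1.7766
  Pd branch = 0.0053·Pd^0.26·e^(0.059·RH+f) = 0.02226 μm/a
  Cl⁻ term: 0.01025·315.5^0.27·exp(0.036·42+0.049·-4.1) = 0.1798
  r_corr = 0.02226 + 0.1798 = 0.2021 μm/a
Convert to mass loss: 0.2021 μm/a × 8.96 g/cm³ = 1.811 g·m⁻²·a⁻¹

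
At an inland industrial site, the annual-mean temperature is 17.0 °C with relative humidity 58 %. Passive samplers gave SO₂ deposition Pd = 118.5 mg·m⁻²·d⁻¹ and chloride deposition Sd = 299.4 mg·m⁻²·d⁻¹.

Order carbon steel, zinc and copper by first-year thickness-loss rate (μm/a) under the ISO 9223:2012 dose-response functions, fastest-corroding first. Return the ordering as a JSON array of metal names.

carbon steel: f(T) = -0.054·(T−10) [T>10 °C] = -0.3780
  SO₂ term: 1.77·118.5^0.52·exp(0.02·58-0.3780) = 46.34
  Cl⁻ term: 0.102·299.4^0.62·exp(0.033·58+0.04·17.0) = 46.82
  sum: 46.34 + 46.82 → r_corr = 93.16 μm/a
zinc: T>10 °C ⇒ hinge -0.071·(17.0−10) = -0.4970
  SO₂ term: 0.0129·118.5^0.44·exp(0.046·58-0.4970) = 0.9244
  Sd branch = 0.0175·Sd^0.57·e^(0.008·RH+0.085·T) = 3.045 μm/a
  sum: 0.9244 + 3.045 → r_corr = 3.969 μm/a
copper: temperature factor f = -0.080·(7.0) = -0.5600
  Pd branch = 0.0053·Pd^0.26·e^(0.059·RH+f) = 0.3209 μm/a
  Sd branch = 0.01025·Sd^0.27·e^(0.036·RH+0.049·T) = 0.8869 μm/a
  sum: 0.3209 + 0.8869 → r_corr = 1.208 μm/a
Ordering by μm/a: carbon steel (93.2) > zinc (3.97) > copper (1.21)

["carbon steel", "zinc", "copper"]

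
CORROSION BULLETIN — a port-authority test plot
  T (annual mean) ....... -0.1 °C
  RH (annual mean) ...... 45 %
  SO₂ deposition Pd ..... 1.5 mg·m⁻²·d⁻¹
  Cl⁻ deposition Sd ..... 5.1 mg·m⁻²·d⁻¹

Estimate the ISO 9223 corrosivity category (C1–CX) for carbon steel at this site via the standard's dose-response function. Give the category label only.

C2

carbon steel: T≤10 °C ⇒ hinge +0.150·(-0.1−10) = -1.5150
  sulphur-dioxide contribution → 1.182 μm/a
  chloride contribution → 1.232 μm/a
  total first-year rate 2.413 μm/a
ISO 9223 Table 2 (carbon steel): 1.3 < 2.41 ≤ 25 μm/a ⇒ C2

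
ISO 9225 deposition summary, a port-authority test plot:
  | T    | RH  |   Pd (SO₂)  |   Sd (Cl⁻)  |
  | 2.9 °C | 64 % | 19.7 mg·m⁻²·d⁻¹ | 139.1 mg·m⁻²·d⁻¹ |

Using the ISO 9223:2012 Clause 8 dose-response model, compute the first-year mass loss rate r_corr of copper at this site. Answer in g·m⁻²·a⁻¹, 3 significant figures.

r_corr = 5.86 g·m⁻²·a⁻¹

copper: temperature factor f = +0.126·(-7.1) = -0.8946
  SO₂ term: 0.0053·19.7^0.26·exp(0.059·64-0.8946) = 0.2052
  Sd branch = 0.01025·Sd^0.27·e^(0.036·RH+0.049·T) = 0.4485 μm/a
  sum: 0.2052 + 0.4485 → r_corr = 0.6537 μm/a
Convert to mass loss: 0.6537 μm/a × 8.96 g/cm³ = 5.857 g·m⁻²·a⁻¹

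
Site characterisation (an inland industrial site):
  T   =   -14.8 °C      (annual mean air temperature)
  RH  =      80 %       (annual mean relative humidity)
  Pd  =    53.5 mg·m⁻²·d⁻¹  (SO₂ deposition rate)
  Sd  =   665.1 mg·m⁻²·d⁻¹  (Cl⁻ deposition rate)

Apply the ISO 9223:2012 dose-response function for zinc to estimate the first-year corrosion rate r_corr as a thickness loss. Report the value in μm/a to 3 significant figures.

r_corr = 1.53 μm/a

zinc: f(T) = +0.038·(T−10) [T≤10 °C] = -0.9424
  SO₂ term: 0.0129·53.5^0.44·exp(0.046·80-0.9424) = 1.148
  Cl⁻ term: 0.0175·665.1^0.57·exp(0.008·80+0.085·-14.8) = 0.3834
  r_corr = 1.148 + 0.3834 = 1.532 μm/a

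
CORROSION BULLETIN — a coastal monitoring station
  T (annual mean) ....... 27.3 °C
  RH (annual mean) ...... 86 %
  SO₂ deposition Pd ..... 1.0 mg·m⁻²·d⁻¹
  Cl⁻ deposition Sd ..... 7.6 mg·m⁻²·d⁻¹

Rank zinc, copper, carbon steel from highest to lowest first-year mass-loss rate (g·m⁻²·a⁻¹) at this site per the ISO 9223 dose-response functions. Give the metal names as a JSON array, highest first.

["carbon steel", "copper", "zinc"]

zinc: f(T) = -0.071·(T−10) [T>10 °C] = -1.2283
  SO₂ term: 0.0129·1.0^0.44·exp(0.046·86-1.2283) = 0.1973
  Sd branch = 0.0175·Sd^0.57·e^(0.008·RH+0.085·T) = 1.126 μm/a
  r_corr = 0.1973 + 1.126 = 1.324 μm/a
  mass loss = 1.324 μm/a × 7.14 g/cm³ = 9.451 g·m⁻²·a⁻¹
copper: f(T) = -0.080·(T−10) [T>10 °C] = -1.3840
  SO₂ term: 0.0053·1.0^0.26·exp(0.059·86-1.3840) = 0.2122
  Sd branch = 0.01025·Sd^0.27·e^(0.036·RH+0.049·T) = 1.493 μm/a
  r_corr = 0.2122 + 1.493 = 1.705 μm/a
  mass loss = 1.705 μm/a × 8.96 g/cm³ = 15.28 g·m⁻²·a⁻¹
carbon steel: f(T) = -0.054·(T−10) [T>10 °C] = -0.9342
  Pd branch = 1.77·Pd^0.52·e^(0.02·RH+f) = 3.884 μm/a
  Cl⁻ term: 0.102·7.6^0.62·exp(0.033·86+0.04·27.3) = 18.26
  sum: 3.884 + 18.26 → r_corr = 22.14 μm/a
  mass loss = 22.14 μm/a × 7.85 g/cm³ = 173.8 g·m⁻²·a⁻¹
Ordering by g·m⁻²·a⁻¹: carbon steel (174) > copper (15.3) > zinc (9.45)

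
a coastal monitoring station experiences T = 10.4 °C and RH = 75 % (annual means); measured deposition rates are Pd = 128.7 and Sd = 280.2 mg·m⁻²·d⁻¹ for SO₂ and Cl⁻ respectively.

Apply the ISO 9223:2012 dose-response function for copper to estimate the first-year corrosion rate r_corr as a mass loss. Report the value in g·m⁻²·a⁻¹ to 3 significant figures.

copper: T>10 °C ⇒ hinge -0.080·(10.4−10) = -0.0320
  sulphur-dioxide contribution → 1.516 μm/a
  chloride contribution → 1.163 μm/a
  ⇒ r_corr(copper) = 2.678 μm/a
Convert to mass loss: 2.678 μm/a × 8.96 g/cm³ = 24 g·m⁻²·a⁻¹

r_corr = 24.0 g·m⁻²·a⁻¹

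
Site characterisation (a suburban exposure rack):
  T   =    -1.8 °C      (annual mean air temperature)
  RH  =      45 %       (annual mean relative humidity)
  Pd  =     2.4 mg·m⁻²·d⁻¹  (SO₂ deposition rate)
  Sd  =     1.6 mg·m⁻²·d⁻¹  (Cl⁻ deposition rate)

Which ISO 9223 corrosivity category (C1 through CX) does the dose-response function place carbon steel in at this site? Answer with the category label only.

C2

carbon steel: temperature factor f = +0.150·(-11.8) = -1.7700
  sulphur-dioxide contribution → 1.169 μm/a
  chloride contribution → 0.5608 μm/a
  total first-year rate 1.73 μm/a
Category bounds: 1.3…25 μm/a bracket r_corr ⇒ C2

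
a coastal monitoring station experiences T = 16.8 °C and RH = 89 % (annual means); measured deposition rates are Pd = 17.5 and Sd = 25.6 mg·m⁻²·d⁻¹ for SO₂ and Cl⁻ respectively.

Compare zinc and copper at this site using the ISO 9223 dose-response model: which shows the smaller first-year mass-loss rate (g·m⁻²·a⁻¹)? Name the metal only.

zinc: T>10 °C ⇒ hinge -0.071·(16.8−10) = -0.4828
  SO₂ term: 0.0129·17.5^0.44·exp(0.046·89-0.4828) = 1.682
  Cl⁻ term: 0.0175·25.6^0.57·exp(0.008·89+0.085·16.8) = 0.9443
  r_corr = 1.682 + 0.9443 = 2.626 μm/a
  mass loss = 2.626 μm/a × 7.14 g/cm³ = 18.75 g·m⁻²·a⁻¹
copper: temperature factor f = -0.080·(6.8) = -0.5440
  SO₂ term: 0.0053·17.5^0.26·exp(0.059·89-0.5440) = 1.235
  Sd branch = 0.01025·Sd^0.27·e^(0.036·RH+0.049·T) = 1.38 μm/a
  sum: 1.235 + 1.38 → r_corr = 2.615 μm/a
  mass loss = 2.615 μm/a × 8.96 g/cm³ = 23.43 g·m⁻²·a⁻¹
Ordering by g·m⁻²·a⁻¹: copper (23.4) > zinc (18.8)

zinc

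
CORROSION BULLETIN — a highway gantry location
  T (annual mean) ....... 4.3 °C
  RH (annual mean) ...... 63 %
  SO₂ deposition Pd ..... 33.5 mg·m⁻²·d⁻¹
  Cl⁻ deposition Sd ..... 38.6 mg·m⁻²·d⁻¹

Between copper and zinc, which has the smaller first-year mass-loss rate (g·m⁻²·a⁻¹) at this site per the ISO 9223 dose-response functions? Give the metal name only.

copper: T≤10 °C ⇒ hinge +0.126·(4.3−10) = -0.7182
  sulphur-dioxide contribution → 0.2649 μm/a
  chloride contribution → 0.3278 μm/a
  total first-year rate 0.5927 μm/a
  mass loss = 0.5927 μm/a × 8.96 g/cm³ = 5.311 g·m⁻²·a⁻¹
zinc: temperature factor f = +0.038·(-5.7) = -0.2166
  sulphur-dioxide contribution → 0.8833 μm/a
  chloride contribution → 0.335 μm/a
  ⇒ r_corr(zinc) = 1.218 μm/a
  mass loss = 1.218 μm/a × 7.14 g/cm³ = 8.699 g·m⁻²·a⁻¹
Ordering by g·m⁻²·a⁻¹: zinc (8.7) > copper (5.31)

copper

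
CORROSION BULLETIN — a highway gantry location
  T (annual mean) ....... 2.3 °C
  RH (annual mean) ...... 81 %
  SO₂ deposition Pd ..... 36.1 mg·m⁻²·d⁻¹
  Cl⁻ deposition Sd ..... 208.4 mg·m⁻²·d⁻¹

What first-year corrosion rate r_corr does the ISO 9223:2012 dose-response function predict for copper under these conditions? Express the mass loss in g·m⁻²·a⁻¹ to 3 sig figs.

r_corr = 13.5 g·m⁻²·a⁻¹

copper: temperature factor f = +0.126·(-7.7) = -0.9702
  SO₂ term: 0.0053·36.1^0.26·exp(0.059·81-0.9702) = 0.6073
  Cl⁻ term: 0.01025·208.4^0.27·exp(0.036·81+0.049·2.3) = 0.8957
  sum: 0.6073 + 0.8957 → r_corr = 1.503 μm/a
Convert to mass loss: 1.503 μm/a × 8.96 g/cm³ = 13.47 g·m⁻²·a⁻¹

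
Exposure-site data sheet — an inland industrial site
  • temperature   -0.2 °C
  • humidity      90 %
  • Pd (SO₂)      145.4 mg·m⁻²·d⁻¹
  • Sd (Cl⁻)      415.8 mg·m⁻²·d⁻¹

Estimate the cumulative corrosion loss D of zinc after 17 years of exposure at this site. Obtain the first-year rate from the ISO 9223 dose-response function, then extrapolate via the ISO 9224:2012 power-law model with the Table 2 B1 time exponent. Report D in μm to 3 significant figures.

D(17) = 60.2 μm

zinc: f(T) = +0.038·(T−10) [T≤10 °C] = -0.3876
  sulphur-dioxide contribution → 4.918 μm/a
  chloride contribution → 1.099 μm/a
  total first-year rate 6.017 μm/a
ISO 9224: D(t) = r_corr · t^b with b = 0.813 (zinc, B1)
  D(17) = 6.017 × 17^0.813 = 6.017 × 10.01 = 60.22 μm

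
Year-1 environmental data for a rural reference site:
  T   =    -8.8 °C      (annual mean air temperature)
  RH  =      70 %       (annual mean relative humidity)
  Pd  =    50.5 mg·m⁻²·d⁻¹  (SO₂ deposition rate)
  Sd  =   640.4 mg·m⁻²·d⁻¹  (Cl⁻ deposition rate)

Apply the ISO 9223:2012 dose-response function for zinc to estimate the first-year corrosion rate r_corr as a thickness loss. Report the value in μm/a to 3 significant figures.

r_corr = 1.46 μm/a

zinc: f(T) = +0.038·(T−10) [T≤10 °C] = -0.7144
  SO₂ term: 0.0129·50.5^0.44·exp(0.046·70-0.7144) = 0.8876
  Sd branch = 0.0175·Sd^0.57·e^(0.008·RH+0.085·T) = 0.5769 μm/a
  r_corr = 0.8876 + 0.5769 = 1.464 μm/a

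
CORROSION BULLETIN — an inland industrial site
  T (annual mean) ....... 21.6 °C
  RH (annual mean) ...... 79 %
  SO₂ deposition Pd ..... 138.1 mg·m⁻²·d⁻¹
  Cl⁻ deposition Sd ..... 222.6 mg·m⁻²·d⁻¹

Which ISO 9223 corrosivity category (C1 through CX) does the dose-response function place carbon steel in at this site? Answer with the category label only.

carbon steel: temperature factor f = -0.054·(11.6) = -0.6264
  Pd branch = 1.77·Pd^0.52·e^(0.02·RH+f) = 59.57 μm/a
  Cl⁻ term: 0.102·222.6^0.62·exp(0.033·79+0.04·21.6) = 93.65
  r_corr = 59.57 + 93.65 = 153.2 μm/a
Category bounds: 80…200 μm/a bracket r_corr ⇒ C5

C5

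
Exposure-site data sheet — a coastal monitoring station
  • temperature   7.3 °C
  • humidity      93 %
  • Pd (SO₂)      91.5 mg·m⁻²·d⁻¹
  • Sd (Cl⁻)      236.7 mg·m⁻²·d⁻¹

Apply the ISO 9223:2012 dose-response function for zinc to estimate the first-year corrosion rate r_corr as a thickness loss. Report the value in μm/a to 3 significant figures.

r_corr = 7.67 μm/a

zinc: temperature factor f = +0.038·(-2.7) = -0.1026
  SO₂ term: 0.0129·91.5^0.44·exp(0.046·93-0.1026) = 6.123
  Sd branch = 0.0175·Sd^0.57·e^(0.008·RH+0.085·T) = 1.545 μm/a
  r_corr = 6.123 + 1.545 = 7.668 μm/a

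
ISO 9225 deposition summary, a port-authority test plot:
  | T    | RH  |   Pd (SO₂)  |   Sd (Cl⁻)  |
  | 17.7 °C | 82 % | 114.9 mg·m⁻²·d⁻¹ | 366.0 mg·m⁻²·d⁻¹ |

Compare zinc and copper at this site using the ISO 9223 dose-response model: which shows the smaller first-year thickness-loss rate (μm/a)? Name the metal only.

zinc: temperature factor f = -0.071·(7.7) = -0.5467
  sulphur-dioxide contribution → 2.617 μm/a
  chloride contribution → 4.391 μm/a
  total first-year rate 7.008 μm/a
copper: f(T) = -0.080·(T−10) [T>10 °C] = -0.6160
  sulphur-dioxide contribution → 1.24 μm/a
  chloride contribution → 2.299 μm/a
  total first-year rate 3.54 μm/a
Ordering by μm/a: zinc (7.01) > copper (3.54)

copper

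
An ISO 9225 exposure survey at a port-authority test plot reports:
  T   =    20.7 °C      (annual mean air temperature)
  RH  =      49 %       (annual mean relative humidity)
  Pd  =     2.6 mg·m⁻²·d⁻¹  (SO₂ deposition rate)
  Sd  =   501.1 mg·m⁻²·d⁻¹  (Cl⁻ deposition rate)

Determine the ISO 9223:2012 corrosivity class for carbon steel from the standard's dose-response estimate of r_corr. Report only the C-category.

carbon steel: f(T) = -0.054·(T−10) [T>10 °C] = -0.5778
  Pd branch = 1.77·Pd^0.52·e^(0.02·RH+f) = 4.349 μm/a
  Cl⁻ term: 0.102·501.1^0.62·exp(0.033·49+0.04·20.7) = 55.51
  sum: 4.349 + 55.51 → r_corr = 59.86 μm/a
59.9 μm/a falls in (50, 80] for carbon steel → category C4

C4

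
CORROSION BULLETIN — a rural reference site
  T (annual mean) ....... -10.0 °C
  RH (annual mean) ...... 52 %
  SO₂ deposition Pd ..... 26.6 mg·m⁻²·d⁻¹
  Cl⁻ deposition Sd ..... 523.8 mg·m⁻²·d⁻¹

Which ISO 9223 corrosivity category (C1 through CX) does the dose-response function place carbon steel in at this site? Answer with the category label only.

C2

carbon steel: f(T) = +0.150·(T−10) [T≤10 °C] = -3.0000
  sulphur-dioxide contribution → 1.373 μm/a
  chloride contribution → 18.45 μm/a
  total first-year rate 19.82 μm/a
Category bounds: 1.3…25 μm/a bracket r_corr ⇒ C2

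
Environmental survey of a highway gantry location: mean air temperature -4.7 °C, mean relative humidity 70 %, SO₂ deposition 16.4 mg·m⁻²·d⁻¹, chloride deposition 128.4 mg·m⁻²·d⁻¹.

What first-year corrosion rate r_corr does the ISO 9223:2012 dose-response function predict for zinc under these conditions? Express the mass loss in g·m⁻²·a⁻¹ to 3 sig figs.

zinc: f(T) = +0.038·(T−10) [T≤10 °C] = -0.5586
  SO₂ term: 0.0129·16.4^0.44·exp(0.046·70-0.5586) = 0.6323
  Cl⁻ term: 0.0175·128.4^0.57·exp(0.008·70+0.085·-4.7) = 0.3271
  r_corr = 0.6323 + 0.3271 = 0.9594 μm/a
Convert to mass loss: 0.9594 μm/a × 7.14 g/cm³ = 6.85 g·m⁻²·a⁻¹

r_corr = 6.85 g·m⁻²·a⁻¹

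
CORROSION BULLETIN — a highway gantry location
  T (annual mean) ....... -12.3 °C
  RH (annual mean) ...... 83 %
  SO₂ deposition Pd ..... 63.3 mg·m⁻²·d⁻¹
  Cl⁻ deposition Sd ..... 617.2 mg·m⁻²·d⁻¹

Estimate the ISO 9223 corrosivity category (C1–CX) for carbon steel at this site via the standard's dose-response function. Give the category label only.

carbon steel: T≤10 °C ⇒ hinge +0.150·(-12.3−10) = -3.3450
  sulphur-dioxide contribution → 2.837 μm/a
  chloride contribution → 51.82 μm/a
  ⇒ r_corr(carbon steel) = 54.66 μm/a
54.7 μm/a falls in (50, 80] for carbon steel → category C4

C4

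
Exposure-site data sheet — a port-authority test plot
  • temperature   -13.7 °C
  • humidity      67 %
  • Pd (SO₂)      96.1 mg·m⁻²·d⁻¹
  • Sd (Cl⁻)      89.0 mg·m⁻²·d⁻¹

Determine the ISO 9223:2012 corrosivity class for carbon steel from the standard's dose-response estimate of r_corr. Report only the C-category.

C2

carbon steel: f(T) = +0.150·(T−10) [T≤10 °C] = -3.5550
  sulphur-dioxide contribution → 2.075 μm/a
  chloride contribution → 8.699 μm/a
  ⇒ r_corr(carbon steel) = 10.77 μm/a
Category bounds: 1.3…25 μm/a bracket r_corr ⇒ C2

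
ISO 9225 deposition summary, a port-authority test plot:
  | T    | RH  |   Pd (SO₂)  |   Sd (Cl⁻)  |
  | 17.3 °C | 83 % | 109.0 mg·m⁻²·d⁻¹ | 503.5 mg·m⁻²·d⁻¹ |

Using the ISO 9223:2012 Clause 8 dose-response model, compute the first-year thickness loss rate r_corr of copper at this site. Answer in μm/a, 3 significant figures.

copper: T>10 °C ⇒ hinge -0.080·(17.3−10) = -0.5840
  SO₂ term: 0.0053·109.0^0.26·exp(0.059·83-0.5840) = 1.34
  Sd branch = 0.01025·Sd^0.27·e^(0.036·RH+0.049·T) = 2.547 μm/a
  sum: 1.34 + 2.547 → r_corr = 3.887 μm/a

r_corr = 3.89 μm/a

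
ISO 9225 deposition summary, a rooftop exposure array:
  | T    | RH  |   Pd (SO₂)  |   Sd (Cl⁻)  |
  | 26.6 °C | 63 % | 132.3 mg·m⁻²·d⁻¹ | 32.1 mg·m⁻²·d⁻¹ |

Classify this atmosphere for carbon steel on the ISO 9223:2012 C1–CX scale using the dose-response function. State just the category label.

C4

carbon steel: f(T) = -0.054·(T−10) [T>10 °C] = -0.8964
  SO₂ term: 1.77·132.3^0.52·exp(0.02·63-0.8964) = 32.29
  Sd branch = 0.102·Sd^0.62·e^(0.033·RH+0.04·T) = 20.31 μm/a
  sum: 32.29 + 20.31 → r_corr = 52.6 μm/a
ISO 9223 Table 2 (carbon steel): 50 < 52.6 ≤ 80 μm/a ⇒ C4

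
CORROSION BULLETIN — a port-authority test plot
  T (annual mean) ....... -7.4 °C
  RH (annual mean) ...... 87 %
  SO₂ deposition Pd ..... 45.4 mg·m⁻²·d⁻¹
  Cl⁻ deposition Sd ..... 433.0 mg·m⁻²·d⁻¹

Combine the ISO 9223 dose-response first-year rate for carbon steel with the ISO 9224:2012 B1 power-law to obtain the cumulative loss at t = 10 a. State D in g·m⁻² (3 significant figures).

carbon steel: T≤10 °C ⇒ hinge +0.150·(-7.4−10) = -2.6100
  SO₂ term: 1.77·45.4^0.52·exp(0.02·87-2.6100) = 5.393
  Sd branch = 0.102·Sd^0.62·e^(0.033·RH+0.04·T) = 57.75 μm/a
  sum: 5.393 + 57.75 → r_corr = 63.14 μm/a
Long-term exponent b (ISO 9224 Table 2, B1) = 0.523
  D(10) = 63.14 × 10^0.523 = 63.14 × 3.334 = 210.5 μm
  Mass loss = 210.5 μm × 7.85 g/cm³ = 1653 g·m⁻²

D(10) = 1.65e+03 g·m⁻²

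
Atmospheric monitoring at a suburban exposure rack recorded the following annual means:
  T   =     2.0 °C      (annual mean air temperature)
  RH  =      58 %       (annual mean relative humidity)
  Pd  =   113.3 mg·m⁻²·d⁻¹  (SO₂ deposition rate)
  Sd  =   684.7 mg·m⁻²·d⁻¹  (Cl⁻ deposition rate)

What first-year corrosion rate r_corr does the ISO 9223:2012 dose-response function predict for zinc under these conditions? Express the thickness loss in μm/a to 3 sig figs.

zinc: T≤10 °C ⇒ hinge +0.038·(2.0−10) = -0.3040
  SO₂ term: 0.0129·113.3^0.44·exp(0.046·58-0.3040) = 1.099
  Sd branch = 0.0175·Sd^0.57·e^(0.008·RH+0.085·T) = 1.363 μm/a
  r_corr = 1.099 + 1.363 = 2.463 μm/a

r_corr = 2.46 μm/a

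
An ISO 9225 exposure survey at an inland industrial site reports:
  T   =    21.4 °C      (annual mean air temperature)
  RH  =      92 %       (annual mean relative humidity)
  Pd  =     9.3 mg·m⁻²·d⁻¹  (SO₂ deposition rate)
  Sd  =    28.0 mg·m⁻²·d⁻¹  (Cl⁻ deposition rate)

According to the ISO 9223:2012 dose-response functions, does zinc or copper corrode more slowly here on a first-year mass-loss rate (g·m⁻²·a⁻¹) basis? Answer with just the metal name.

zinc: f(T) = -0.071·(T−10) [T>10 °C] = -0.8094
  Pd branch = 0.0129·Pd^0.44·e^(0.046·RH+f) = 1.055 μm/a
  Cl⁻ term: 0.0175·28.0^0.57·exp(0.008·92+0.085·21.4) = 1.505
  sum: 1.055 + 1.505 → r_corr = 2.56 μm/a
  mass loss = 2.56 μm/a × 7.14 g/cm³ = 18.28 g·m⁻²·a⁻¹
copper: f(T) = -0.080·(T−10) [T>10 °C] = -0.9120
  SO₂ term: 0.0053·9.3^0.26·exp(0.059·92-0.9120) = 0.8657
  Sd branch = 0.01025·Sd^0.27·e^(0.036·RH+0.049·T) = 1.974 μm/a
  sum: 0.8657 + 1.974 → r_corr = 2.839 μm/a
  mass loss = 2.839 μm/a × 8.96 g/cm³ = 25.44 g·m⁻²·a⁻¹
Ordering by g·m⁻²·a⁻¹: copper (25.4) > zinc (18.3)

zinc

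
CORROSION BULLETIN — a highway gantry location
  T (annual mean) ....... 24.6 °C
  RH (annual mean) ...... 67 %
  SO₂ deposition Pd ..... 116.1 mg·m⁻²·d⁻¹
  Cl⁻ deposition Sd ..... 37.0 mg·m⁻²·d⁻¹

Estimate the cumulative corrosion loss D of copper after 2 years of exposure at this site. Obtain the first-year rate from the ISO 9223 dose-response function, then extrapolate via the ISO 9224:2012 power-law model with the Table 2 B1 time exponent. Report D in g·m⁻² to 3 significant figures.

D(2) = 18.6 g·m⁻²

copper: temperature factor f = -0.080·(14.6) = -1.1680
  sulphur-dioxide contribution → 0.2956 μm/a
  chloride contribution → 1.012 μm/a
  total first-year rate 1.307 μm/a
Power-law: D(2) = r_corr · 2^0.667
  D(2) = 1.307 × 2^0.667 = 1.307 × 1.588 = 2.076 μm
  Mass loss = 2.076 μm × 8.96 g/cm³ = 18.6 g·m⁻²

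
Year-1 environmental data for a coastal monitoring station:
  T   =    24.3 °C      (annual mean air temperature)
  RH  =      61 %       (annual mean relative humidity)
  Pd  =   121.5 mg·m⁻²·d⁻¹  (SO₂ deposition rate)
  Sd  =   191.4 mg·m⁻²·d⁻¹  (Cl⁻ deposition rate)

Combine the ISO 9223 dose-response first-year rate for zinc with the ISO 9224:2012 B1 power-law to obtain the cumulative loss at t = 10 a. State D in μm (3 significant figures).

zinc: temperature factor f = -0.071·(14.3) = -1.0153
  Pd branch = 0.0129·Pd^0.44·e^(0.046·RH+f) = 0.639 μm/a
  Sd branch = 0.0175·Sd^0.57·e^(0.008·RH+0.085·T) = 4.495 μm/a
  r_corr = 0.639 + 4.495 = 5.134 μm/a
Power-law: D(10) = r_corr · 10^0.813
  D(10) = 5.134 × 10^0.813 = 5.134 × 6.501 = 33.38 μm

D(10) = 33.4 μm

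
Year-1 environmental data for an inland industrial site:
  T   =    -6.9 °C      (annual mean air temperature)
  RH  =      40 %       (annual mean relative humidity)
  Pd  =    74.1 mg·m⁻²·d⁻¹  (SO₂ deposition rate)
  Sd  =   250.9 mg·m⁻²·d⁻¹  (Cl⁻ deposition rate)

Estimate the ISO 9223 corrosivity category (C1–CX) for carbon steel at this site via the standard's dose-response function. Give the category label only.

carbon steel: temperature factor f = +0.150·(-16.9) = -2.5350
  Pd branch = 1.77·Pd^0.52·e^(0.02·RH+f) = 2.929 μm/a
  Sd branch = 0.102·Sd^0.62·e^(0.033·RH+0.04·T) = 8.906 μm/a
  sum: 2.929 + 8.906 → r_corr = 11.84 μm/a
11.8 μm/a falls in (1.3, 25] for carbon steel → category C2

C2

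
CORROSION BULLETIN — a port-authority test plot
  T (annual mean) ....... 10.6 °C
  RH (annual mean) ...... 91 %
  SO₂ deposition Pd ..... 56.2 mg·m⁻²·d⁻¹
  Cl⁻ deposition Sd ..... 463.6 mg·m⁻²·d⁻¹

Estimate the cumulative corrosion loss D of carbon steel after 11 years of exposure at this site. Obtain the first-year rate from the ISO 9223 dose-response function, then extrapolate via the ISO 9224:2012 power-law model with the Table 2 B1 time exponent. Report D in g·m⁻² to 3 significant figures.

carbon steel: f(T) = -0.054·(T−10) [T>10 °C] = -0.0324
  sulphur-dioxide contribution → 85.94 μm/a
  chloride contribution → 141.2 μm/a
  total first-year rate 227.2 μm/a
Long-term exponent b (ISO 9224 Table 2, B1) = 0.523
  D(11) = 227.2 × 11^0.523 = 227.2 × 3.505 = 796.2 μm
  Mass loss = 796.2 μm × 7.85 g/cm³ = 6250 g·m⁻²

D(11) = 6.25e+03 g·m⁻²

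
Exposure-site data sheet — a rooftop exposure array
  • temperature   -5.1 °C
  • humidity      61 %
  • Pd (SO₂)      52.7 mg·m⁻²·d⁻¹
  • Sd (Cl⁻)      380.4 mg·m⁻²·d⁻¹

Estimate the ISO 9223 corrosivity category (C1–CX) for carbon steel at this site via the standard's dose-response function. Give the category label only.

C3

carbon steel: T≤10 °C ⇒ hinge +0.150·(-5.1−10) = -2.2650
  Pd branch = 1.77·Pd^0.52·e^(0.02·RH+f) = 4.892 μm/a
  Cl⁻ term: 0.102·380.4^0.62·exp(0.033·61+0.04·-5.1) = 24.77
  sum: 4.892 + 24.77 → r_corr = 29.67 μm/a
Category bounds: 25…50 μm/a bracket r_corr ⇒ C3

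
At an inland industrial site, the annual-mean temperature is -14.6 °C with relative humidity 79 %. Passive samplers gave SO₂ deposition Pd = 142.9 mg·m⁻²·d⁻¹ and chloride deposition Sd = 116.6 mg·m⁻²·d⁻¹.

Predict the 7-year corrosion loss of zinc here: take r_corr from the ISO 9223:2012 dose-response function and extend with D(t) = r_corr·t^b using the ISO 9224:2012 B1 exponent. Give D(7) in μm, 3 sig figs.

D(7) = 8.98 μm

zinc: temperature factor f = +0.038·(-24.6) = -0.9348
  SO₂ term: 0.0129·142.9^0.44·exp(0.046·79-0.9348) = 1.702
  Sd branch = 0.0175·Sd^0.57·e^(0.008·RH+0.085·T) = 0.1434 μm/a
  r_corr = 1.702 + 0.1434 = 1.846 μm/a
ISO 9224: D(t) = r_corr · t^b with b = 0.813 (zinc, B1)
  D(7) = 1.846 × 7^0.813 = 1.846 × 4.865 = 8.979 μm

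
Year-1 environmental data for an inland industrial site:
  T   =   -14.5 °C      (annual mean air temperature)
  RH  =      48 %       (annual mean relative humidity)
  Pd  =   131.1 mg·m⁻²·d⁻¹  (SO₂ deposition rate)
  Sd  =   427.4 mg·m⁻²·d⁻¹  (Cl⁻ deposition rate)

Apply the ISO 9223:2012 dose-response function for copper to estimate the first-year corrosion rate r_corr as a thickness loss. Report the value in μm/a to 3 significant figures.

r_corr = 0.160 μm/a

copper: T≤10 °C ⇒ hinge +0.126·(-14.5−10) = -3.0870
  SO₂ term: 0.0053·131.1^0.26·exp(0.059·48-3.0870) = 0.01459
  Cl⁻ term: 0.01025·427.4^0.27·exp(0.036·48+0.049·-14.5) = 0.1455
  r_corr = 0.01459 + 0.1455 = 0.1601 μm/a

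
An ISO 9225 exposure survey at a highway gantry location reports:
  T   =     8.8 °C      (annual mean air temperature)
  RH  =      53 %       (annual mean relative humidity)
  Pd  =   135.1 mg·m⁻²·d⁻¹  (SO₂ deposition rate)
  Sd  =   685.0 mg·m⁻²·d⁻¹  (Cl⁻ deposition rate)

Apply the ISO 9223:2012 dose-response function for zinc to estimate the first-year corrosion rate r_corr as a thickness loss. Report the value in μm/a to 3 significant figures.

zinc: temperature factor f = +0.038·(-1.2) = -0.0456
  SO₂ term: 0.0129·135.1^0.44·exp(0.046·53-0.0456) = 1.222
  Sd branch = 0.0175·Sd^0.57·e^(0.008·RH+0.085·T) = 2.335 μm/a
  sum: 1.222 + 2.335 → r_corr = 3.558 μm/a

r_corr = 3.56 μm/a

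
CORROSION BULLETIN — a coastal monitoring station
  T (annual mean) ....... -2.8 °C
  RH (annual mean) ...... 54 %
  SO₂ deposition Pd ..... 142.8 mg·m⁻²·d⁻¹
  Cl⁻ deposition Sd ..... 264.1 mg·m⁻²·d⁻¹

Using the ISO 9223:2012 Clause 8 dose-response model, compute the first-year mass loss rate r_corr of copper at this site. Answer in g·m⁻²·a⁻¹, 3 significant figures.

r_corr = 3.35 g·m⁻²·a⁻¹

copper: temperature factor f = +0.126·(-12.8) = -1.6128
  Pd branch = 0.0053·Pd^0.26·e^(0.059·RH+f) = 0.09284 μm/a
  Sd branch = 0.01025·Sd^0.27·e^(0.036·RH+0.049·T) = 0.2814 μm/a
  sum: 0.09284 + 0.2814 → r_corr = 0.3742 μm/a
Convert to mass loss: 0.3742 μm/a × 8.96 g/cm³ = 3.353 g·m⁻²·a⁻¹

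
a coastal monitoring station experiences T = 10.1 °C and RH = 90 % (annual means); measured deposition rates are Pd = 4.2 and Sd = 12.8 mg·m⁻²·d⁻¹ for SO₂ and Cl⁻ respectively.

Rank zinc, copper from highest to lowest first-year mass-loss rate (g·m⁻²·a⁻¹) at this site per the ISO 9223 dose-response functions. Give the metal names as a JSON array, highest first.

["copper", "zinc"]

zinc: temperature factor f = -0.071·(0.1) = -0.0071
  SO₂ term: 0.0129·4.2^0.44·exp(0.046·90-0.0071) = 1.513
  Sd branch = 0.0175·Sd^0.57·e^(0.008·RH+0.085·T) = 0.3628 μm/a
  sum: 1.513 + 0.3628 → r_corr = 1.875 μm/a
  mass loss = 1.875 μm/a × 7.14 g/cm³ = 13.39 g·m⁻²·a⁻¹
copper: T>10 °C ⇒ hinge -0.080·(10.1−10) = -0.0080
  Pd branch = 0.0053·Pd^0.26·e^(0.059·RH+f) = 1.545 μm/a
  Sd branch = 0.01025·Sd^0.27·e^(0.036·RH+0.049·T) = 0.8545 μm/a
  r_corr = 1.545 + 0.8545 = 2.4 μm/a
  mass loss = 2.4 μm/a × 8.96 g/cm³ = 21.5 g·m⁻²·a⁻¹
Ordering by g·m⁻²·a⁻¹: copper (21.5) > zinc (13.4)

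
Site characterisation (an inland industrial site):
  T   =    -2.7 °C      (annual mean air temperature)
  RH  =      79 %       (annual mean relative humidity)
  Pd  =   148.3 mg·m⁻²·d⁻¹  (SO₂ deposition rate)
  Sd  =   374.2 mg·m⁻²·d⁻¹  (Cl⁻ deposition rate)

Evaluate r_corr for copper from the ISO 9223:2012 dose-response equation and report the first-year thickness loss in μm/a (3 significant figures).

copper: T≤10 °C ⇒ hinge +0.126·(-2.7−10) = -1.6002
  sulphur-dioxide contribution → 0.415 μm/a
  chloride contribution → 0.7641 μm/a
  ⇒ r_corr(copper) = 1.179 μm/a

r_corr = 1.18 μm/a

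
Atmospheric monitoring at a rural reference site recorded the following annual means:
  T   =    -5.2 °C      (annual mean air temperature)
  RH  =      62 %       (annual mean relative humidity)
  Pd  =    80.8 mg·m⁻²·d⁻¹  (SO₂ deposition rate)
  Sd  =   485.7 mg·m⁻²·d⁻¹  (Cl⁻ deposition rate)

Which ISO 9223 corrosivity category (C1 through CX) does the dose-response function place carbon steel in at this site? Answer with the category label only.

C3

carbon steel: T≤10 °C ⇒ hinge +0.150·(-5.2−10) = -2.2800
  Pd branch = 1.77·Pd^0.52·e^(0.02·RH+f) = 6.14 μm/a
  Sd branch = 0.102·Sd^0.62·e^(0.033·RH+0.04·T) = 29.67 μm/a
  sum: 6.14 + 29.67 → r_corr = 35.81 μm/a
Category bounds: 25…50 μm/a bracket r_corr ⇒ C3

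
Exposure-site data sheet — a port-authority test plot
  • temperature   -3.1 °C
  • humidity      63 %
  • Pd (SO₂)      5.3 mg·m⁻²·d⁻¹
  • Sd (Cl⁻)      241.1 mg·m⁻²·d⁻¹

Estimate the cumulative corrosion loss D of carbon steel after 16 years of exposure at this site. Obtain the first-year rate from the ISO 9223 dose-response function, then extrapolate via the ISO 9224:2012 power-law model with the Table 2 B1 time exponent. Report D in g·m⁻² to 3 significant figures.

carbon steel: f(T) = +0.150·(T−10) [T≤10 °C] = -1.9650
  Pd branch = 1.77·Pd^0.52·e^(0.02·RH+f) = 2.082 μm/a
  Cl⁻ term: 0.102·241.1^0.62·exp(0.033·63+0.04·-3.1) = 21.61
  r_corr = 2.082 + 21.61 = 23.69 μm/a
ISO 9224: D(t) = r_corr · t^b with b = 0.523 (carbon steel, B1)
  D(16) = 23.69 × 16^0.523 = 23.69 × 4.263 = 101 μm
  Mass loss = 101 μm × 7.85 g/cm³ = 792.8 g·m⁻²

D(16) = 793 g·m⁻²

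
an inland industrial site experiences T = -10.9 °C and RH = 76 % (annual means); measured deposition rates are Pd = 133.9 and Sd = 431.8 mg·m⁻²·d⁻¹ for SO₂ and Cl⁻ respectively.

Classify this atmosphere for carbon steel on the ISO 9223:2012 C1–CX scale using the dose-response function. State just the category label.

C3

carbon steel: T≤10 °C ⇒ hinge +0.150·(-10.9−10) = -3.1350
  sulphur-dioxide contribution → 4.493 μm/a
  chloride contribution → 34.86 μm/a
  ⇒ r_corr(carbon steel) = 39.35 μm/a
39.4 μm/a falls in (25, 50] for carbon steel → category C3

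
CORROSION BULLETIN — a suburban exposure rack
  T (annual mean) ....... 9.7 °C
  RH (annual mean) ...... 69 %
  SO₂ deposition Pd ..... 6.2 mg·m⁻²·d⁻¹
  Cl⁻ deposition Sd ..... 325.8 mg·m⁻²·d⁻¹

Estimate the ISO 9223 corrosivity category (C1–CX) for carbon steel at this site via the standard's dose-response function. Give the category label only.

carbon steel: T≤10 °C ⇒ hinge +0.150·(9.7−10) = -0.0450
  sulphur-dioxide contribution → 17.37 μm/a
  chloride contribution → 52.97 μm/a
  ⇒ r_corr(carbon steel) = 70.34 μm/a
Category bounds: 50…80 μm/a bracket r_corr ⇒ C4

C4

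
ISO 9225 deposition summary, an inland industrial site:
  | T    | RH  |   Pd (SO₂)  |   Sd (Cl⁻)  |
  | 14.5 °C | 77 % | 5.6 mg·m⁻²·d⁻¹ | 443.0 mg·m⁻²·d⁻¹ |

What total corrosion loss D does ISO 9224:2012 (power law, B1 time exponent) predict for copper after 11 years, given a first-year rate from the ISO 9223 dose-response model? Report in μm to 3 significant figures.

D(11) = 11.2 μm

copper: f(T) = -0.080·(T−10) [T>10 °C] = -0.3600
  SO₂ term: 0.0053·5.6^0.26·exp(0.059·77-0.3600) = 0.5438
  Sd branch = 0.01025·Sd^0.27·e^(0.036·RH+0.049·T) = 1.729 μm/a
  sum: 0.5438 + 1.729 → r_corr = 2.272 μm/a
Power-law: D(11) = r_corr · 11^0.667
  D(11) = 2.272 × 11^0.667 = 2.272 × 4.95 = 11.25 μm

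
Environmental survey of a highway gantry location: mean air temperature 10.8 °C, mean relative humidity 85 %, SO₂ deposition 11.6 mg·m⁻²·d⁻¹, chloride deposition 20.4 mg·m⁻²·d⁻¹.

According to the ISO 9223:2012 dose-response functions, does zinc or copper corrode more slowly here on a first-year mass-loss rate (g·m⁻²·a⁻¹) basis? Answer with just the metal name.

zinc: f(T) = -0.071·(T−10) [T>10 °C] = -0.0568
  sulphur-dioxide contribution → 1.788 μm/a
  chloride contribution → 0.4825 μm/a
  total first-year rate 2.271 μm/a
  mass loss = 2.271 μm/a × 7.14 g/cm³ = 16.21 g·m⁻²·a⁻¹
copper: temperature factor f = -0.080·(0.8) = -0.0640
  sulphur-dioxide contribution → 1.417 μm/a
  chloride contribution → 0.8377 μm/a
  total first-year rate 2.254 μm/a
  mass loss = 2.254 μm/a × 8.96 g/cm³ = 20.2 g·m⁻²·a⁻¹
Ordering by g·m⁻²·a⁻¹: copper (20.2) > zinc (16.2)

zinc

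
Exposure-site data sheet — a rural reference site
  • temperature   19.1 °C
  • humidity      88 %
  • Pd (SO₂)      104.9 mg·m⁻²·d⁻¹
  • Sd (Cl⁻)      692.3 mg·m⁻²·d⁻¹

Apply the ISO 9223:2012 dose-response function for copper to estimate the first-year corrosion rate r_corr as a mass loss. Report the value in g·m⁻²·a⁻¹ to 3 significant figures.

r_corr = 46.3 g·m⁻²·a⁻¹

copper: temperature factor f = -0.080·(9.1) = -0.7280
  SO₂ term: 0.0053·104.9^0.26·exp(0.059·88-0.7280) = 1.543
  Sd branch = 0.01025·Sd^0.27·e^(0.036·RH+0.049·T) = 3.63 μm/a
  r_corr = 1.543 + 3.63 = 5.173 μm/a
Convert to mass loss: 5.173 μm/a × 8.96 g/cm³ = 46.35 g·m⁻²·a⁻¹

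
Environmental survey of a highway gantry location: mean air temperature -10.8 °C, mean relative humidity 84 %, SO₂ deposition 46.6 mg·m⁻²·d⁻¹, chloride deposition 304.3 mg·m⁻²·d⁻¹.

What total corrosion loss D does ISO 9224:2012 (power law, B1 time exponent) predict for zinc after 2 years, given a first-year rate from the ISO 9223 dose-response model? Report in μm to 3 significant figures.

D(2) = 3.28 μm

zinc: temperature factor f = +0.038·(-20.8) = -0.7904
  sulphur-dioxide contribution → 1.512 μm/a
  chloride contribution → 0.3562 μm/a
  ⇒ r_corr(zinc) = 1.868 μm/a
Power-law: D(2) = r_corr · 2^0.813
  D(2) = 1.868 × 2^0.813 = 1.868 × 1.757 = 3.282 μm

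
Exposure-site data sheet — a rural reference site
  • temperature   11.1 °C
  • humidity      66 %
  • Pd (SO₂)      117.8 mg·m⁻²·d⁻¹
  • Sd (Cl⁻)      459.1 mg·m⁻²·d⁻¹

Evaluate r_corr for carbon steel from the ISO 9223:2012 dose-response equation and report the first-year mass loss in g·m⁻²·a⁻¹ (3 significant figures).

r_corr = 1.08e+03 g·m⁻²·a⁻¹

carbon steel: T>10 °C ⇒ hinge -0.054·(11.1−10) = -0.0594
  sulphur-dioxide contribution → 74.55 μm/a
  chloride contribution → 62.76 μm/a
  total first-year rate 137.3 μm/a
Convert to mass loss: 137.3 μm/a × 7.85 g/cm³ = 1078 g·m⁻²·a⁻¹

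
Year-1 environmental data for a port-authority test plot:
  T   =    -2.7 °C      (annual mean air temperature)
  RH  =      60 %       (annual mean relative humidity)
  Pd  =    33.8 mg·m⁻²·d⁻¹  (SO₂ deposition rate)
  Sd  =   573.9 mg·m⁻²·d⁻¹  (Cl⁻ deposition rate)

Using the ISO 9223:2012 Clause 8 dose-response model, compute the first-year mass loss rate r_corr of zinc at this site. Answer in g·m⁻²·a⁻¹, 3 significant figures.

r_corr = 10.2 g·m⁻²·a⁻¹

zinc: temperature factor f = +0.038·(-12.7) = -0.4826
  Pd branch = 0.0129·Pd^0.44·e^(0.046·RH+f) = 0.5921 μm/a
  Cl⁻ term: 0.0175·573.9^0.57·exp(0.008·60+0.085·-2.7) = 0.8402
  sum: 0.5921 + 0.8402 → r_corr = 1.432 μm/a
Convert to mass loss: 1.432 μm/a × 7.14 g/cm³ = 10.23 g·m⁻²·a⁻¹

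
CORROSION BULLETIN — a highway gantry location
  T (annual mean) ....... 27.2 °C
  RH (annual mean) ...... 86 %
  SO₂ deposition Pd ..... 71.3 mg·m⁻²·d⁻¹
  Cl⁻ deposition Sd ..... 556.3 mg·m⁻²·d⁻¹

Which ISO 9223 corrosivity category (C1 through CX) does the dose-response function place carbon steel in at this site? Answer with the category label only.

CX

carbon steel: T>10 °C ⇒ hinge -0.054·(27.2−10) = -0.9288
  sulphur-dioxide contribution → 35.91 μm/a
  chloride contribution → 260.5 μm/a
  total first-year rate 296.4 μm/a
296 μm/a falls in (200, 700] for carbon steel → category CX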